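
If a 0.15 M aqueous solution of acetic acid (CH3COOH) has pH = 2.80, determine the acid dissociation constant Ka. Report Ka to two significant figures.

Ka = 1.7 × 10^-5

[H+] = 10^(-2.80) = 1.58 × 10^-3 M
At equilibrium [HA] = 0.15 − 1.58 × 10^-3 = 1.48 × 10^-1 M
Ka = [H+][A-]/[HA] = (1.58 × 10^-3)² / 1.48 × 10^-1 = 1.7 × 10^-5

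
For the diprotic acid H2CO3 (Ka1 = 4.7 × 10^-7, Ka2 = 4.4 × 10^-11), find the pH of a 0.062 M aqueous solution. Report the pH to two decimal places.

Since Ka1 ≫ Ka2, the first ionization dominates [H+].
Ka1 = x²/(0.062 − x) = 4.7 × 10^-7
x ≈ √(4.7 × 10^-7 × 0.062) = 1.71 × 10^-4 M
pH = −log(1.71 × 10^-4) = 3.77

pH = 3.77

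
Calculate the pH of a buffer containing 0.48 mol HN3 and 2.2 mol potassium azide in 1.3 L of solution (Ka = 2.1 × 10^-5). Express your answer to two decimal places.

pH = 5.34

pKa = −log(2.1 × 10^-5) = 4.678
Using pH = pKa + log([base]/[acid]) with [base]/[acid] = 2.2/0.48:
pH = 4.678 + (+0.661) = 5.34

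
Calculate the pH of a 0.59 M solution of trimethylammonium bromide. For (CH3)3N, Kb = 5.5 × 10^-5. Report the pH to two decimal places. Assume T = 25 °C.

pH = 4.98

(CH3)3NH+ is the conjugate acid of the weak base (CH3)3N.
Ka = Kw/Kb = 1.0×10^-14 / 5.5 × 10^-5 = 1.82 × 10^-10
From the ICE table, Ka = [H+]²/(0.59 − [H+]) = 1.82 × 10^-10.
Assume [H+] ≪ 0.59: [H+] ≈ √(1.82 × 10^-10 × 0.59) = 1.04 × 10^-5 M
pH = −log(1.04 × 10^-5) = 4.98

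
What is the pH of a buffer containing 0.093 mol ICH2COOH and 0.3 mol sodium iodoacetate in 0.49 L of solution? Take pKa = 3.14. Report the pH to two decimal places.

pH = pKa + log([A⁻]/[HA]) = 3.14 + log(0.3/0.093)
pH = 3.14 + (+0.509) = 3.65

pH = 3.65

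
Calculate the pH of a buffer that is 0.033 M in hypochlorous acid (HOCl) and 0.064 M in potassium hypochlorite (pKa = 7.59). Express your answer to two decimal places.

pH = 7.88

pH = pKa + log([A⁻]/[HA]) = 7.59 + log(0.064/0.033)
pH = 7.59 + (+0.288) = 7.88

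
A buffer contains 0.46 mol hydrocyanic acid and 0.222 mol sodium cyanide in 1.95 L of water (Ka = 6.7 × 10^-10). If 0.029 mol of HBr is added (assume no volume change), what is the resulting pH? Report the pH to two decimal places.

pH = 8.77

After neutralization: n(HCN) = 0.489 mol, n(CN-) = 0.193 mol.
pKa = −log(6.7 × 10^-10) = 9.174
pH = pKa + log(n_CN-/n_HCN) = 9.174 + log(0.193/0.489) = 9.174 + (-0.404)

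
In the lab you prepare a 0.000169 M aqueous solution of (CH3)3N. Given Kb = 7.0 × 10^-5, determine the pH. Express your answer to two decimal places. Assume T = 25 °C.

pH = 9.90

(CH3)3N + H2O ⇌ (CH3)3NH+ + OH-
Kb = x²/(0.000169 − x) = 7.0 × 10^-5
The 5% rule fails; solving x² + Kb·x − Kb·C₀ = 0 exactly:
x = (−Kb + √(Kb² + 4·Kb·C₀))/2 = 7.93 × 10^-5 M
pOH = −log(7.93 × 10^-5) = 4.10; pH = 14.00 − 4.10 = 9.90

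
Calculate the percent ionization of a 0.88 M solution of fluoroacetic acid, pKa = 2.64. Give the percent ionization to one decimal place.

5.0%

FCH2COOH ⇌ FCH2COO- + H+; let x = [H+] at equilibrium.
Ka = 10^(−2.64) = 2.29 × 10^-3
Ka = x²/(C₀ − x); solving the quadratic gives x = 4.38 × 10^-2 M.
Fraction ionized = 4.38 × 10^-2 / 0.88 = 0.0498 → 5.0%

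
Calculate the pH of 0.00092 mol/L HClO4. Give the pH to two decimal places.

HClO4 is a strong acid and dissociates completely, so [H+] = 0.00092 M.
pH = -log(0.00092) = 3.04

pH = 3.04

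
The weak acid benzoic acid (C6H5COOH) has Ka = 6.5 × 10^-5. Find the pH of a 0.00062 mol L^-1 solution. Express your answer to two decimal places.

pH = 3.77

C6H5COOH ⇌ C6H5COO- + H+
From the ICE table, Ka = [H+]²/(0.00062 − [H+]) = 6.5 × 10^-5.
Here C₀/Ka ≈ 9.54, so the small-[H+] approximation fails. Use the quadratic:
[H+] = [−6.5e-05 + √(6.5e-05² + 1.61e-07)]/2 = 1.71 × 10^-4 M
pH = −log(1.71 × 10^-4) = 3.77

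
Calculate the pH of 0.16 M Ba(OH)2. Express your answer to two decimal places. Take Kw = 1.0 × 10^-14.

pH = 13.51

Ba(OH)2 is a strong base (each formula unit releases 2 OH-); [OH-] = 0.32 M.
pOH = -log(0.32) = 0.49
pH = 14.00 - 0.49 = 13.51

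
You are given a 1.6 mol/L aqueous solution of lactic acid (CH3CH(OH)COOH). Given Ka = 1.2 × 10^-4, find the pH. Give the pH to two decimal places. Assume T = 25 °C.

CH3CH(OH)COOH ⇌ CH3CH(OH)COO- + H+
From the ICE table, Ka = x²/(1.6 − x) = 1.2 × 10^-4.
Assume x ≪ 1.6: x ≈ √(1.2 × 10^-4 × 1.6) = 1.39 × 10^-2 M
pH = −log(1.39 × 10^-2) = 1.86

pH = 1.86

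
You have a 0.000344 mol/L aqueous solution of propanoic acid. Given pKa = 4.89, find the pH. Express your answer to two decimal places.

pH = 4.22

CH3CH2COOH ⇌ CH3CH2COO- + H+
Ka = 10^(−4.89) = 1.29 × 10^-5
Ka = [H+]²/(0.000344 − [H+]) = 1.29 × 10^-5
Here C₀/Ka ≈ 26.7, so the small-[H+] approximation fails. Use the quadratic:
[H+] = [−1.29e-05 + √(1.29e-05² + 1.78e-08)]/2 = 6.05 × 10^-5 M
pH = −log[H+] = −log(6.05 × 10^-5) = 4.22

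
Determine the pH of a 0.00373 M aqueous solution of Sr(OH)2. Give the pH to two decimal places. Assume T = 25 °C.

Sr(OH)2 is a strong base (each formula unit releases 2 OH-); [OH-] = 0.00746 M.
pOH = -log(0.00746) = 2.13
pH = 14.00 - 2.13 = 11.87

pH = 11.87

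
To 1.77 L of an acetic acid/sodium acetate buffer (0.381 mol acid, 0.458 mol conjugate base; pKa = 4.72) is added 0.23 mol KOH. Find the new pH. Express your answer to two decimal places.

pH = 5.38

OH- converts CH3COOH to CH3COO-: CH3COOH → 0.151 mol, CH3COO- → 0.688 mol.
pH = pKa + log(n_CH3COO-/n_CH3COOH) = 4.72 + log(0.688/0.151) = 4.72 + (+0.659)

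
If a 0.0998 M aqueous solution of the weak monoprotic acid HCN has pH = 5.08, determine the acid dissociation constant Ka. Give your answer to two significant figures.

[H+] = 10^(-5.08) = 8.32 × 10^-6 M
At equilibrium [HA] = 0.0998 − 8.32 × 10^-6 = 9.98 × 10^-2 M
Ka = [H+][A-]/[HA] = (8.32 × 10^-6)² / 9.98 × 10^-2 = 6.9 × 10^-10

Ka = 6.9 × 10^-10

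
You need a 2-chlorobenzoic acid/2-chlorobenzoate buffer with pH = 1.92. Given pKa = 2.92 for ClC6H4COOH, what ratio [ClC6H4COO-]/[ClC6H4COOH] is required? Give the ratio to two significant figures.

pH = pKa + log(r) ⇒ log(r) = 1.92 − 2.92 = -1.00
r = [ClC6H4COO-]/[ClC6H4COOH] = 10^(-1.00) = 0.1

ratio = 0.10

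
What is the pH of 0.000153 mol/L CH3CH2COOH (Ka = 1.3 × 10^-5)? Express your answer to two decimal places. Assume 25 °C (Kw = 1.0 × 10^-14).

pH = 4.41

CH3CH2COOH ⇌ CH3CH2COO- + H+
Ka = [H+]²/(0.000153 − [H+]) = 1.3 × 10^-5
Here C₀/Ka ≈ 11.8, so the small-[H+] approximation fails. Use the quadratic:
[H+] = (−Ka + √(Ka² + 4·Ka·C₀))/2 = 3.86 × 10^-5 M
pH = −log(3.86 × 10^-5) = 4.41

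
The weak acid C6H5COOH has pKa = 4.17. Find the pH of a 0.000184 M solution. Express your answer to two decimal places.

pH = 4.08

C6H5COOH ⇌ C6H5COO- + H+
Ka = 10^(−4.17) = 6.76 × 10^-5
Let x = [H+] at equilibrium. Ka = x²/(0.000184 − x).
Here C₀/Ka ≈ 2.72, so the small-x approximation fails. Use the quadratic:
x = (−Ka + √(Ka² + 4·Ka·C₀))/2 = 8.27 × 10^-5 M
pH = −log[H+] = −log(8.27 × 10^-5) = 4.08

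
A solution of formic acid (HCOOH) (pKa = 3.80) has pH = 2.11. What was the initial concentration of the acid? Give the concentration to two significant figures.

C₀ = 3.9 × 10^-1 M

[H+] = 10^(-2.11) = 7.76 × 10^-3 M = x
Ka = 10^(−3.80) = 1.58 × 10^-4
Ka = x²/(C₀ − x) ⇒ C₀ = x + x²/Ka
C₀ = 7.76 × 10^-3 + (7.76 × 10^-3)²/(1.58 × 10^-4) = 3.89 × 10^-1 M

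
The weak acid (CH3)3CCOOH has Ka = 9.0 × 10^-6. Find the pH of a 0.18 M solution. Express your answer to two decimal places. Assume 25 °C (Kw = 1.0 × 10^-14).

(CH3)3CCOOH ⇌ (CH3)3CCOO- + H+
Ka = x²/(0.18 − x) = 9.0 × 10^-6
Since Ka ≪ C₀, x ≈ √(Ka·C₀) = 1.27 × 10^-3 M.
pH = −log(1.27 × 10^-3) = 2.90

pH = 2.90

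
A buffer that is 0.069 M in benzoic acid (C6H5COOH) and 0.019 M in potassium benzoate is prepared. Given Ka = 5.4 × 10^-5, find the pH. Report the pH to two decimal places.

pH = 3.71

pKa = −log(5.4 × 10^-5) = 4.268
Using pH = pKa + log([base]/[acid]) with [base]/[acid] = 0.019/0.069:
pH = 4.268 + (-0.560) = 3.71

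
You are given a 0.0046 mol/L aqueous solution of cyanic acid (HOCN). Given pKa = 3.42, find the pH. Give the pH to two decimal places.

pH = 2.94

HOCN ⇌ OCN- + H+
Ka = 10^(−3.42) = 3.80 × 10^-4
From the ICE table, Ka = [H+]²/(0.0046 − [H+]) = 3.80 × 10^-4.
The 5% rule fails; solving [H+]² + Ka·[H+] − Ka·C₀ = 0 exactly:
[H+] = [−0.00038 + √(0.00038² + 6.99e-06)]/2 = 1.15 × 10^-3 M
pH = −log(1.15 × 10^-3) = 2.94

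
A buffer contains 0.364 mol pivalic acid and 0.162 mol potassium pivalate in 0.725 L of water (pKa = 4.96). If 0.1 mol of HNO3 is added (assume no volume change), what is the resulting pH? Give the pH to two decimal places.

Added H+ converts (CH3)3CCOO- to (CH3)3CCOOH: (CH3)3CCOOH → 0.464 mol, (CH3)3CCOO- → 0.062 mol.
Henderson–Hasselbalch with mole ratio 0.062/0.464: pH = 4.96 + (-0.874)

pH = 4.09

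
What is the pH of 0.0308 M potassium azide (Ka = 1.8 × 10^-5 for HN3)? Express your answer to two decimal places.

N3- is the conjugate base of the weak acid HN3.
Kb = Kw/Ka = 1.0×10^-14 / 1.8 × 10^-5 = 5.56 × 10^-10
Kb = [OH-]²/(0.0308 − [OH-]) = 5.56 × 10^-10
Since Kb ≪ C₀, [OH-] ≈ √(Kb·C₀) = 4.14 × 10^-6 M.
Check: 0.013% ionized — well under 5%, approximation valid.
pOH = 5.38, so pH = 14.00 − pOH = 8.62

pH = 8.62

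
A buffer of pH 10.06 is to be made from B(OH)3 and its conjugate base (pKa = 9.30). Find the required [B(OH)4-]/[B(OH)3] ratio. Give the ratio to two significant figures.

pH = pKa + log(r) ⇒ log(r) = 10.06 − 9.30 = +0.76
r = [B(OH)4-]/[B(OH)3] = 10^(+0.76) = 5.75

ratio = 5.8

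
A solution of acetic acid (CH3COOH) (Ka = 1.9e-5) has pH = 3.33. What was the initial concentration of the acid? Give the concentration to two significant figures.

C₀ = 1.2 × 10^-2 M

[H+] = 10^(-3.33) = 4.68 × 10^-4 M = x
Ka = x²/(C₀ − x) ⇒ C₀ = x + x²/Ka
C₀ = 4.68 × 10^-4 + (4.68 × 10^-4)²/(1.9 × 10^-5) = 1.20 × 10^-2 M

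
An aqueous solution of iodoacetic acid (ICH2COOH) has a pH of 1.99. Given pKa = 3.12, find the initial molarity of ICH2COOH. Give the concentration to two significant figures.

[H+] = 10^(-1.99) = 1.02 × 10^-2 M = x
Ka = 10^(−3.12) = 7.59 × 10^-4
Ka = x²/(C₀ − x) ⇒ C₀ = x + x²/Ka
C₀ = 1.02 × 10^-2 + (1.02 × 10^-2)²/(7.59 × 10^-4) = 1.47 × 10^-1 M

C₀ = 1.5 × 10^-1 M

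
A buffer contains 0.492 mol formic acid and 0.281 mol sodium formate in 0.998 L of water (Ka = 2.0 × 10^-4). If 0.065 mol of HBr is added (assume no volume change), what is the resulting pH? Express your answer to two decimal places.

pH = 3.29

Added H+ converts HCOO- to HCOOH: HCOOH → 0.557 mol, HCOO- → 0.216 mol.
pKa = −log(2.0 × 10^-4) = 3.699
pH = pKa + log(n_HCOO-/n_HCOOH) = 3.699 + log(0.216/0.557) = 3.699 + (-0.411)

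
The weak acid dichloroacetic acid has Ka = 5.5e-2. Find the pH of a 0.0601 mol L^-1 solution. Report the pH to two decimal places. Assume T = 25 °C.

pH = 1.44

Cl2CHCOOH ⇌ Cl2CHCOO- + H+
Ka = [H+]²/(0.0601 − [H+]) = 5.5 × 10^-2
The 5% rule fails; solving [H+]² + Ka·[H+] − Ka·C₀ = 0 exactly:
[H+] = [−0.055 + √(0.055² + 0.0132)]/2 = 3.62 × 10^-2 M
pH = −log(3.62 × 10^-2) = 1.44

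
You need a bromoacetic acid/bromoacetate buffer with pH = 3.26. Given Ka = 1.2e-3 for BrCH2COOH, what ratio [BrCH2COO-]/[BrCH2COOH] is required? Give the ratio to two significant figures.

pKa = -log(1.2 × 10^-3) = 2.921
pH = pKa + log(r) ⇒ log(r) = 3.26 − 2.921 = +0.339
r = [BrCH2COO-]/[BrCH2COOH] = 10^(+0.339) = 2.18

ratio = 2.2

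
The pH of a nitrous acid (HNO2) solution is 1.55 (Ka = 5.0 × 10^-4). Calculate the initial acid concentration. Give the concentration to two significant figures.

C₀ = 1.6 M

[H+] = 10^(-1.55) = 2.82 × 10^-2 M = x
Ka = x²/(C₀ − x) ⇒ C₀ = x + x²/Ka
C₀ = 2.82 × 10^-2 + (2.82 × 10^-2)²/(5.0 × 10^-4) = 1.62 M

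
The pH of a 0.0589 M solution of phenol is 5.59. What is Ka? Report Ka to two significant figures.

Ka = 1.1 × 10^-10

[H+] = 10^(-5.59) = 2.57 × 10^-6 M
At equilibrium [HA] = 0.0589 − 2.57 × 10^-6 = 5.89 × 10^-2 M
Ka = [H+][A-]/[HA] = (2.57 × 10^-6)² / 5.89 × 10^-2 = 1.1 × 10^-10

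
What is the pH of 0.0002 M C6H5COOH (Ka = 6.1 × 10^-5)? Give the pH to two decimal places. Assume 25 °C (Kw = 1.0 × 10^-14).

C6H5COOH ⇌ C6H5COO- + H+
Let x = [H+] at equilibrium. Ka = x²/(0.0002 − x).
x is not negligible relative to C₀; solve x² + 6.1e-05·x − 1.22e-08 = 0.
x = (−Ka + √(Ka² + 4·Ka·C₀))/2 = 8.41 × 10^-5 M
pH = −log(8.41 × 10^-5) = 4.08

pH = 4.08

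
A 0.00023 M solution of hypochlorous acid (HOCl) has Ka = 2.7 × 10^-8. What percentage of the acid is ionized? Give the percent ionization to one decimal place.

1.1%

HOCl ⇌ OCl- + H+; let x = [H+] at equilibrium.
x ≈ √(Ka·C₀) = √(2.7 × 10^-8 × 0.00023) = 2.49 × 10^-6 M
% ionization = x/C₀ × 100% = 2.49 × 10^-6/0.00023 × 100% = 1.1%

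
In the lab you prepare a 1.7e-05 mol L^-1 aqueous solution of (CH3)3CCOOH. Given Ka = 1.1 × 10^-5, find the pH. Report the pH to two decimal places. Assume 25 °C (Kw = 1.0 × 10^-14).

pH = 5.03

(CH3)3CCOOH ⇌ (CH3)3CCOO- + H+
From the ICE table, Ka = [H+]²/(1.7e-05 − [H+]) = 1.1 × 10^-5.
The 5% rule fails; solving [H+]² + Ka·[H+] − Ka·C₀ = 0 exactly:
[H+] = (−Ka + √(Ka² + 4·Ka·C₀))/2 = 9.24 × 10^-6 M
pH = −log[H+] = −log(9.24 × 10^-6) = 5.03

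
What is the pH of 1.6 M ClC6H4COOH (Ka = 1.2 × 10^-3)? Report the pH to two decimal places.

ClC6H4COOH ⇌ ClC6H4COO- + H+
Ka = x²/(1.6 − x) = 1.2 × 10^-3
Neglecting x in the denominator: x = √(1.2 × 10^-3 × 1.6) = 4.38 × 10^-2 M
(x/C₀ = 2.7% < 5%, so the approximation holds.)
pH = −log(4.38 × 10^-2) = 1.36

pH = 1.36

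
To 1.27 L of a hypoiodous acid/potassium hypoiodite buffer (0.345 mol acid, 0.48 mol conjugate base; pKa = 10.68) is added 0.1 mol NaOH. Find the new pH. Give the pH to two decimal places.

OH- converts HOI to OI-: HOI → 0.245 mol, OI- → 0.58 mol.
pH = pKa + log([A⁻]/[HA]) = 10.68 + log(0.58/0.245) = 10.68 +0.374

pH = 11.05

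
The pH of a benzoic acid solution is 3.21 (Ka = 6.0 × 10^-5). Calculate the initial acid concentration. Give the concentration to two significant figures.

C₀ = 7.0 × 10^-3 M

[H+] = 10^(-3.21) = 6.17 × 10^-4 M = x
Ka = x²/(C₀ − x) ⇒ C₀ = x + x²/Ka
C₀ = 6.17 × 10^-4 + (6.17 × 10^-4)²/(6.0 × 10^-5) = 6.96 × 10^-3 M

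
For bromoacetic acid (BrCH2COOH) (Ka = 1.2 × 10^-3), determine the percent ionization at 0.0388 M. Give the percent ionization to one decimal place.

BrCH2COOH ⇌ BrCH2COO- + H+; let x = [H+] at equilibrium.
Solve x² + 0.0012x − 4.66e-05 = 0 → x = 6.25 × 10^-3 M
% ionization = x/C₀ × 100% = 6.25 × 10^-3/0.0388 × 100% = 16.1%

16.1%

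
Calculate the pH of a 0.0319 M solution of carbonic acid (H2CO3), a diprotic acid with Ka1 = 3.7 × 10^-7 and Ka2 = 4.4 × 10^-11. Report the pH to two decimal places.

pH = 3.96

Since Ka1 ≫ Ka2, the first ionization dominates [H+].
Ka1 = x²/(0.0319 − x) = 3.7 × 10^-7
x ≈ √(3.7 × 10^-7 × 0.0319) = 1.09 × 10^-4 M
pH = −log(1.09 × 10^-4) = 3.96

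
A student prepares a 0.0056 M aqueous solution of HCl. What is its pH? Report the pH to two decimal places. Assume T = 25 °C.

HCl is a strong acid and dissociates completely, so [H+] = 0.0056 M.
pH = -log(0.0056) = 2.25

pH = 2.25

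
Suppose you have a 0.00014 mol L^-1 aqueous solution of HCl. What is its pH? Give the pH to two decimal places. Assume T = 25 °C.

pH = 3.85

HCl is a strong acid and dissociates completely, so [H+] = 0.00014 M.
pH = -log(0.00014) = 3.85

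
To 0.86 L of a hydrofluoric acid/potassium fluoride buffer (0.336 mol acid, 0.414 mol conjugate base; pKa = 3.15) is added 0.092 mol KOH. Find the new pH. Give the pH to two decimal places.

pH = 3.47

OH- converts HF to F-: HF → 0.244 mol, F- → 0.506 mol.
pH = pKa + log(n_F-/n_HF) = 3.15 + log(0.506/0.244) = 3.15 + (+0.317)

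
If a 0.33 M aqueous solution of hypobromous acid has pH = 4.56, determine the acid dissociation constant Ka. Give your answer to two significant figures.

[H+] = 10^(-4.56) = 2.75 × 10^-5 M
At equilibrium [HA] = 0.33 − 2.75 × 10^-5 = 3.30 × 10^-1 M
Ka = [H+][A-]/[HA] = (2.75 × 10^-5)² / 3.30 × 10^-1 = 2.3 × 10^-9

Ka = 2.3 × 10^-9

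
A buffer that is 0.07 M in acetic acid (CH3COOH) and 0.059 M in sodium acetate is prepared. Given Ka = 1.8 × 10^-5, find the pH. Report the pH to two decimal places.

pKa = −log(1.8 × 10^-5) = 4.745
Using pH = pKa + log([base]/[acid]) with [base]/[acid] = 0.059/0.07:
pH = 4.745 + (-0.074) = 4.67

pH = 4.67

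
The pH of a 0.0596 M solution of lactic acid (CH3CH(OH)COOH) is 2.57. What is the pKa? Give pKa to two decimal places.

pKa = 3.90

[H+] = 10^(-2.57) = 2.69 × 10^-3 M
At equilibrium [HA] = 0.0596 − 2.69 × 10^-3 = 5.69 × 10^-2 M
Ka = [H+][A-]/[HA] = (2.69 × 10^-3)² / 5.69 × 10^-2 = 1.27 × 10^-4
pKa = -log(1.27 × 10^-4) = 3.90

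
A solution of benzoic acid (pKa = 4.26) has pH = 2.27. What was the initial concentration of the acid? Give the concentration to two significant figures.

C₀ = 5.3 × 10^-1 M

[H+] = 10^(-2.27) = 5.37 × 10^-3 M = x
Ka = 10^(−4.26) = 5.50 × 10^-5
Ka = x²/(C₀ − x) ⇒ C₀ = x + x²/Ka
C₀ = 5.37 × 10^-3 + (5.37 × 10^-3)²/(5.50 × 10^-5) = 5.30 × 10^-1 M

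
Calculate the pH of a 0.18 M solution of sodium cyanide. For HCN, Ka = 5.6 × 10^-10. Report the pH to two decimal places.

CN- is the conjugate base of the weak acid HCN.
Kb = Kw/Ka = 1.0×10^-14 / 5.6 × 10^-10 = 1.79 × 10^-5
Kb = [OH-]²/(0.18 − [OH-]) = 1.79 × 10^-5
Assume [OH-] ≪ 0.18: [OH-] ≈ √(1.79 × 10^-5 × 0.18) = 1.79 × 10^-3 M
([OH-]/C₀ = 1% < 5%, so the approximation holds.)
pOH = 2.75, so pH = 14.00 − pOH = 11.25

pH = 11.25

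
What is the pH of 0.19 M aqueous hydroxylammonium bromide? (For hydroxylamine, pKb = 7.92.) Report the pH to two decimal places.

pH = 3.40

NH3OH+ is the conjugate acid of the weak base NH2OH.
Kb = 10^(−7.92) = 1.20 × 10^-8
Ka = Kw/Kb = 1.0×10^-14 / 1.20 × 10^-8 = 8.33 × 10^-7
Ka = x²/(0.19 − x) = 8.33 × 10^-7
Assume x ≪ 0.19: x ≈ √(8.33 × 10^-7 × 0.19) = 3.98 × 10^-4 M
pH = −log(3.98 × 10^-4) = 3.40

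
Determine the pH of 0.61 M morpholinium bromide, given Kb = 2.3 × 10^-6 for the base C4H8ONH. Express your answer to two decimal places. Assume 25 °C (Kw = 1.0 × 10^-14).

C4H8ONH2+ is the conjugate acid of the weak base C4H8ONH.
Ka = Kw/Kb = 1.0×10^-14 / 2.3 × 10^-6 = 4.35 × 10^-9
Ka = [H+]²/(0.61 − [H+]) = 4.35 × 10^-9
Since Ka ≪ C₀, [H+] ≈ √(Ka·C₀) = 5.15 × 10^-5 M.
pH = −log[H+] = −log(5.15 × 10^-5) = 4.29

pH = 4.29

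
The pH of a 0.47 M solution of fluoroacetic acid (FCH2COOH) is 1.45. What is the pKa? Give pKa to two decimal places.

[H+] = 10^(-1.45) = 3.55 × 10^-2 M
At equilibrium [HA] = 0.47 − 3.55 × 10^-2 = 4.34 × 10^-1 M
Ka = [H+][A-]/[HA] = (3.55 × 10^-2)² / 4.34 × 10^-1 = 2.90 × 10^-3
pKa = -log(2.90 × 10^-3) = 2.54

pKa = 2.54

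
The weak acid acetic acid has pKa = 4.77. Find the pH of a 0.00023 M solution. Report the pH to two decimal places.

CH3COOH ⇌ CH3COO- + H+
Ka = 10^(−4.77) = 1.70 × 10^-5
Ka = x²/(0.00023 − x) = 1.70 × 10^-5
x is not negligible relative to C₀; solve x² + 1.7e-05·x − 3.91e-09 = 0.
x = [−1.7e-05 + √(1.7e-05² + 1.56e-08)]/2 = 5.46 × 10^-5 M
pH = −log(5.46 × 10^-5) = 4.26

pH = 4.26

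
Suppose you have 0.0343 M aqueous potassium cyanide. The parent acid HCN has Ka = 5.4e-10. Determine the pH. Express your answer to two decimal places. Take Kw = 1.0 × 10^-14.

CN- is the conjugate base of the weak acid HCN.
Kb = Kw/Ka = 1.0×10^-14 / 5.4 × 10^-10 = 1.85 × 10^-5
Let x = [OH-] at equilibrium. Kb = x²/(0.0343 − x).
Assume x ≪ 0.0343: x ≈ √(1.85 × 10^-5 × 0.0343) = 7.97 × 10^-4 M
(x/C₀ = 2.3% < 5%, so the approximation holds.)
pOH = 3.10, so pH = 14.00 − pOH = 10.90

pH = 10.90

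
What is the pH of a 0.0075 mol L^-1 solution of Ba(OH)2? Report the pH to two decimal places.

pH = 12.18

Ba(OH)2 is a strong base (each formula unit releases 2 OH-); [OH-] = 0.015 M.
pOH = -log(0.015) = 1.82
pH = 14.00 - 1.82 = 12.18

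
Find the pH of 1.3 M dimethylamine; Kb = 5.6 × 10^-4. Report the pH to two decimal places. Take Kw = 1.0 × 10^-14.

pH = 12.43

(CH3)2NH + H2O ⇌ (CH3)2NH2+ + OH-
From the ICE table, Kb = x²/(1.3 − x) = 5.6 × 10^-4.
Neglecting x in the denominator: x = √(5.6 × 10^-4 × 1.3) = 2.70 × 10^-2 M
pOH = −log(2.70 × 10^-2) = 1.57; pH = 14.00 − 1.57 = 12.43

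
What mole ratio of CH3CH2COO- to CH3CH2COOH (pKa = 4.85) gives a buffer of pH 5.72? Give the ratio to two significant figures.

pH = pKa + log(r) ⇒ log(r) = 5.72 − 4.85 = +0.87
r = [CH3CH2COO-]/[CH3CH2COOH] = 10^(+0.87) = 7.41

ratio = 7.4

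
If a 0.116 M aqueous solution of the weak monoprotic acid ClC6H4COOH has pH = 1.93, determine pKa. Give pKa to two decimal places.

pKa = 2.88

[H+] = 10^(-1.93) = 1.17 × 10^-2 M
At equilibrium [HA] = 0.116 − 1.17 × 10^-2 = 1.04 × 10^-1 M
Ka = [H+][A-]/[HA] = (1.17 × 10^-2)² / 1.04 × 10^-1 = 1.32 × 10^-3
pKa = -log(1.32 × 10^-3) = 2.88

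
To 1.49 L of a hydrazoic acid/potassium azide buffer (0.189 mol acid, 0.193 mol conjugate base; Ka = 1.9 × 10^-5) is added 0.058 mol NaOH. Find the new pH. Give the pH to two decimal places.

pH = 5.00

After neutralization: n(HN3) = 0.131 mol, n(N3-) = 0.251 mol.
pKa = −log(1.9 × 10^-5) = 4.721
Henderson–Hasselbalch with mole ratio 0.251/0.131: pH = 4.721 + (+0.282)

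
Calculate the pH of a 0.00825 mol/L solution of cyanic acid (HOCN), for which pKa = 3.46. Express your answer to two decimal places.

pH = 2.82

HOCN ⇌ OCN- + H+
Ka = 10^(−3.46) = 3.47 × 10^-4
Ka = [H+]²/(0.00825 − [H+]) = 3.47 × 10^-4
[H+] is not negligible relative to C₀; solve [H+]² + 0.000347·[H+] − 2.86e-06 = 0.
[H+] = (−Ka + √(Ka² + 4·Ka·C₀))/2 = 1.53 × 10^-3 M
pH = −log(1.53 × 10^-3) = 2.82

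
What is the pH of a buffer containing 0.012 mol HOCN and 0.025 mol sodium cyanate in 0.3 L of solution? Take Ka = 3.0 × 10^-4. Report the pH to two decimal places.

pKa = −log(3.0 × 10^-4) = 3.523
Using pH = pKa + log([base]/[acid]) with [base]/[acid] = 0.025/0.012:
pH = 3.523 + (+0.319) = 3.84

pH = 3.84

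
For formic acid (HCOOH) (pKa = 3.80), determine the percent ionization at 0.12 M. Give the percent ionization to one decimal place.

HCOOH ⇌ HCOO- + H+; let x = [H+] at equilibrium.
Ka = 10^(−3.80) = 1.58 × 10^-4
x ≈ √(Ka·C₀) = √(1.58 × 10^-4 × 0.12) = 4.35 × 10^-3 M
% ionization = x/C₀ × 100% = 4.35 × 10^-3/0.12 × 100% = 3.6%

3.6%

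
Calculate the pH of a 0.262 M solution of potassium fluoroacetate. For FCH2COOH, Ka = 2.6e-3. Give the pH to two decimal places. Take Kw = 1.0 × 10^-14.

FCH2COO- is the conjugate base of the weak acid FCH2COOH.
Kb = Kw/Ka = 1.0×10^-14 / 2.6 × 10^-3 = 3.85 × 10^-12
Let x = [OH-] at equilibrium. Kb = x²/(0.262 − x).
Since Kb ≪ C₀, x ≈ √(Kb·C₀) = 1.00 × 10^-6 M.
Check: 0.00038% ionized — well under 5%, approximation valid.
pOH = 6.00, so pH = 14.00 − pOH = 8.00

pH = 8.00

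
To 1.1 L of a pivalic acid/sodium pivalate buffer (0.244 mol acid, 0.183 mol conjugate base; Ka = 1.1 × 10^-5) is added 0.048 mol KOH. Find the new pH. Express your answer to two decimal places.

OH- converts (CH3)3CCOOH to (CH3)3CCOO-: (CH3)3CCOOH → 0.196 mol, (CH3)3CCOO- → 0.231 mol.
pKa = −log(1.1 × 10^-5) = 4.959
Henderson–Hasselbalch with mole ratio 0.231/0.196: pH = 4.959 + (+0.071)

pH = 5.03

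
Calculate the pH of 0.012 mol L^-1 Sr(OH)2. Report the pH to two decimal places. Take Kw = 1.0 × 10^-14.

Sr(OH)2 is a strong base (each formula unit releases 2 OH-); [OH-] = 0.024 M.
pOH = -log(0.024) = 1.62
pH = 14.00 - 1.62 = 12.38

pH = 12.38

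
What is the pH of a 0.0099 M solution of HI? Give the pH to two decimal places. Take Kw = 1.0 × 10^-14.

HI is a strong acid and dissociates completely, so [H+] = 0.0099 M.
pH = -log(0.0099) = 2.00

pH = 2.00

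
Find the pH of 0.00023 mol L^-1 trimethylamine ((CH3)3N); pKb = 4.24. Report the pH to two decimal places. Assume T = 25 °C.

pH = 9.95

(CH3)3N + H2O ⇌ (CH3)3NH+ + OH-
Kb = 10^(−4.24) = 5.75 × 10^-5
Kb = [OH-]²/(0.00023 − [OH-]) = 5.75 × 10^-5
[OH-] is not negligible relative to C₀; solve [OH-]² + 5.75e-05·[OH-] − 1.32e-08 = 0.
[OH-] = [−5.75e-05 + √(5.75e-05² + 5.29e-08)]/2 = 8.98 × 10^-5 M
pOH = 4.05, so pH = 14.00 − pOH = 9.95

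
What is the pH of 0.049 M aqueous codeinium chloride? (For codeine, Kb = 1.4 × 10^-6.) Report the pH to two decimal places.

pH = 4.73

C18H22NO3+ is the conjugate acid of the weak base C18H21NO3.
Ka = Kw/Kb = 1.0×10^-14 / 1.4 × 10^-6 = 7.14 × 10^-9
Ka = x²/(0.049 − x) = 7.14 × 10^-9
Assume x ≪ 0.049: x ≈ √(7.14 × 10^-9 × 0.049) = 1.87 × 10^-5 M
Check: 0.038% ionized — well under 5%, approximation valid.
pH = −log(1.87 × 10^-5) = 4.73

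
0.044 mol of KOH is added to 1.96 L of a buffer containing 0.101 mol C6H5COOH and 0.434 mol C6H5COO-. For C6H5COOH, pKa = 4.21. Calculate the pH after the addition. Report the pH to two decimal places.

pH = 5.13

After neutralization: n(C6H5COOH) = 0.057 mol, n(C6H5COO-) = 0.478 mol.
pH = pKa + log([A⁻]/[HA]) = 4.21 + log(0.478/0.057) = 4.21 +0.924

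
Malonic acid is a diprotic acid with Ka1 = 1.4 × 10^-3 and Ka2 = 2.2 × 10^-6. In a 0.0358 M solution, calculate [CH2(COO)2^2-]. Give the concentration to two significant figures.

First ionization gives [H+] ≈ [CH2(COOH)COO-] = 6.41 × 10^-3 M.
Second step: Ka2 = [H+][CH2(COO)2^2-]/[CH2(COOH)COO-] ≈ [CH2(COO)2^2-] (since [H+] ≈ [CH2(COOH)COO-]).
So [CH2(COO)2^2-] ≈ Ka2.

2.2 × 10^-6 M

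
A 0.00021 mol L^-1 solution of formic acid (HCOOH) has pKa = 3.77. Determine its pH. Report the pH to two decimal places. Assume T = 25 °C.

pH = 3.91

HCOOH ⇌ HCOO- + H+
Ka = 10^(−3.77) = 1.70 × 10^-4
Let x = [H+] at equilibrium. Ka = x²/(0.00021 − x).
Here C₀/Ka ≈ 1.24, so the small-x approximation fails. Use the quadratic:
x = [−0.00017 + √(0.00017² + 1.43e-07)]/2 = 1.22 × 10^-4 M
pH = −log(1.22 × 10^-4) = 3.91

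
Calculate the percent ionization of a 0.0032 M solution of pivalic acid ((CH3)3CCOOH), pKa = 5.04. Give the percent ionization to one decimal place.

5.2%

(CH3)3CCOOH ⇌ (CH3)3CCOO- + H+; let x = [H+] at equilibrium.
Ka = 10^(−5.04) = 9.12 × 10^-6
Ka = x²/(C₀ − x); solving the quadratic gives x = 1.66 × 10^-4 M.
Fraction ionized = 1.66 × 10^-4 / 0.0032 = 0.0519 → 5.2%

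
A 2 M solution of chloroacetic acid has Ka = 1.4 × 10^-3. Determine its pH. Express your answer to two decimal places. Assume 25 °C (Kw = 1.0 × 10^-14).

pH = 1.28

ClCH2COOH ⇌ ClCH2COO- + H+
From the ICE table, Ka = [H+]²/(2 − [H+]) = 1.4 × 10^-3.
Assume [H+] ≪ 2: [H+] ≈ √(1.4 × 10^-3 × 2) = 5.29 × 10^-2 M
([H+]/C₀ = 2.6% < 5%, so the approximation holds.)
pH = −log[H+] = −log(5.29 × 10^-2) = 1.28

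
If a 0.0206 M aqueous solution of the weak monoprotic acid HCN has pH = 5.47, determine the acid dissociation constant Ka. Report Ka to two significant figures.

Ka = 5.6 × 10^-10

[H+] = 10^(-5.47) = 3.39 × 10^-6 M
At equilibrium [HA] = 0.0206 − 3.39 × 10^-6 = 2.06 × 10^-2 M
Ka = [H+][A-]/[HA] = (3.39 × 10^-6)² / 2.06 × 10^-2 = 5.6 × 10^-10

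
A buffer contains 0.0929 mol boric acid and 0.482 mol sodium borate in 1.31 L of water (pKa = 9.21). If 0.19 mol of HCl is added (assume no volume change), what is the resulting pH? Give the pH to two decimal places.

Added H+ converts B(OH)4- to B(OH)3: B(OH)3 → 0.283 mol, B(OH)4- → 0.292 mol.
Henderson–Hasselbalch with mole ratio 0.292/0.283: pH = 9.21 + (+0.014)

pH = 9.22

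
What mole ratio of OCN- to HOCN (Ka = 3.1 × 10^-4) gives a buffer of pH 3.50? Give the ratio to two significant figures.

pKa = -log(3.1 × 10^-4) = 3.509
pH = pKa + log(r) ⇒ log(r) = 3.50 − 3.509 = -0.009
r = [OCN-]/[HOCN] = 10^(-0.009) = 0.979

ratio = 0.98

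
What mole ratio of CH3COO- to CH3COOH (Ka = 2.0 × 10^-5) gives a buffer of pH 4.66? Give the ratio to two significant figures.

pKa = -log(2.0 × 10^-5) = 4.699
pH = pKa + log(r) ⇒ log(r) = 4.66 − 4.699 = -0.039
r = [CH3COO-]/[CH3COOH] = 10^(-0.039) = 0.914

ratio = 0.91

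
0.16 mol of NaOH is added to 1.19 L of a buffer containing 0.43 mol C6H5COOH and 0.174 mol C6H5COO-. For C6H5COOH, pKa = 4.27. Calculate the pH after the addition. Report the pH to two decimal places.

pH = 4.36

After neutralization: n(C6H5COOH) = 0.27 mol, n(C6H5COO-) = 0.334 mol.
pH = pKa + log([A⁻]/[HA]) = 4.27 + log(0.334/0.27) = 4.27 +0.092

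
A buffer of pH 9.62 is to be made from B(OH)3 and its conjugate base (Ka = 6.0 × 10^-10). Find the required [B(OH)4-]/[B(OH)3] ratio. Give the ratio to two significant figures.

pKa = -log(6.0 × 10^-10) = 9.222
pH = pKa + log(r) ⇒ log(r) = 9.62 − 9.222 = +0.398
r = [B(OH)4-]/[B(OH)3] = 10^(+0.398) = 2.5

ratio = 2.5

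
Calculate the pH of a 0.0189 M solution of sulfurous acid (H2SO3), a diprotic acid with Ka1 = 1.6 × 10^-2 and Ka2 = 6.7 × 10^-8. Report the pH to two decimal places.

Since Ka1 ≫ Ka2, the first ionization dominates [H+].
Ka1 = x²/(0.0189 − x) = 1.6 × 10^-2
Solving the quadratic: x = (−Ka1 + √(Ka1² + 4·Ka1·C₀))/2 = 1.11 × 10^-2 M
pH = −log(1.11 × 10^-2) = 1.95

pH = 1.95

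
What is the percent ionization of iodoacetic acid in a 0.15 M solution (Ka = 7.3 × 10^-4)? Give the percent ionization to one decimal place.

6.7%

ICH2COOH ⇌ ICH2COO- + H+; let x = [H+] at equilibrium.
Ka = x²/(C₀ − x); solving the quadratic gives x = 1.01 × 10^-2 M.
Fraction ionized = 1.01 × 10^-2 / 0.15 = 0.0673 → 6.7%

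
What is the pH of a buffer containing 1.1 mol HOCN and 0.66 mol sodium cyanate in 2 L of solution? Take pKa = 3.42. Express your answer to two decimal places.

pH = pKa + log([A⁻]/[HA]) = 3.42 + log(0.66/1.1)
pH = 3.42 + (-0.222) = 3.20

pH = 3.20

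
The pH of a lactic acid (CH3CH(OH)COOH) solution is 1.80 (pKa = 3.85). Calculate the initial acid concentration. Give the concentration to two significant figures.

[H+] = 10^(-1.80) = 1.58 × 10^-2 M = x
Ka = 10^(−3.85) = 1.41 × 10^-4
Ka = x²/(C₀ − x) ⇒ C₀ = x + x²/Ka
C₀ = 1.58 × 10^-2 + (1.58 × 10^-2)²/(1.41 × 10^-4) = 1.79 M

C₀ = 1.8 M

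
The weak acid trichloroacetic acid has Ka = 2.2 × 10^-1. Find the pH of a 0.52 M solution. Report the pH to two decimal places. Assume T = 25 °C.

pH = 0.61

Cl3CCOOH ⇌ Cl3CCOO- + H+
Ka = [H+]²/(0.52 − [H+]) = 2.2 × 10^-1
Here C₀/Ka ≈ 2.36, so the small-[H+] approximation fails. Use the quadratic:
[H+] = (−Ka + √(Ka² + 4·Ka·C₀))/2 = 2.46 × 10^-1 M
pH = −log(2.46 × 10^-1) = 0.61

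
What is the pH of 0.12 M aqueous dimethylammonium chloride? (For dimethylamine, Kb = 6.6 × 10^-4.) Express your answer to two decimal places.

pH = 5.87

(CH3)2NH2+ is the conjugate acid of the weak base (CH3)2NH.
Ka = Kw/Kb = 1.0×10^-14 / 6.6 × 10^-4 = 1.52 × 10^-11
Ka = x²/(0.12 − x) = 1.52 × 10^-11
Since Ka ≪ C₀, x ≈ √(Ka·C₀) = 1.35 × 10^-6 M.
pH = −log(1.35 × 10^-6) = 5.87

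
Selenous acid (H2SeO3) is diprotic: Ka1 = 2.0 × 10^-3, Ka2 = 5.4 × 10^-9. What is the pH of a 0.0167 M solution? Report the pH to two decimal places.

pH = 2.31

Ka1 ≫ Ka2, so treat the first dissociation as the only significant source of H+.
Ka1 = x²/(0.0167 − x) = 2.0 × 10^-3
Solving the quadratic: x = (−Ka1 + √(Ka1² + 4·Ka1·C₀))/2 = 4.87 × 10^-3 M
pH = −log(4.87 × 10^-3) = 2.31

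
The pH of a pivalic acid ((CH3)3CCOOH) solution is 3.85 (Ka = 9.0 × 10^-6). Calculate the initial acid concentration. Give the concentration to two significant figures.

C₀ = 2.4 × 10^-3 M

[H+] = 10^(-3.85) = 1.41 × 10^-4 M = x
Ka = x²/(C₀ − x) ⇒ C₀ = x + x²/Ka
C₀ = 1.41 × 10^-4 + (1.41 × 10^-4)²/(9.0 × 10^-6) = 2.35 × 10^-3 M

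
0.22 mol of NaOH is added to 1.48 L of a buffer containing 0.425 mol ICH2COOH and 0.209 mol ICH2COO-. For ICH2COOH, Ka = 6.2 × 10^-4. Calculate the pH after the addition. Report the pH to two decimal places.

After neutralization: n(ICH2COOH) = 0.205 mol, n(ICH2COO-) = 0.429 mol.
pKa = −log(6.2 × 10^-4) = 3.208
pH = pKa + log(n_ICH2COO-/n_ICH2COOH) = 3.208 + log(0.429/0.205) = 3.208 + (+0.321)

pH = 3.53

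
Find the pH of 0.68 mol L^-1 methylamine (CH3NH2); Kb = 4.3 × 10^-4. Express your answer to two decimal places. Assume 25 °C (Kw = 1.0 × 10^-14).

CH3NH2 + H2O ⇌ CH3NH3+ + OH-
Kb = x²/(0.68 − x) = 4.3 × 10^-4
Neglecting x in the denominator: x = √(4.3 × 10^-4 × 0.68) = 1.71 × 10^-2 M
Check: 2.5% ionized — well under 5%, approximation valid.
pOH = −log(1.71 × 10^-2) = 1.77; pH = 14.00 − 1.77 = 12.23

pH = 12.23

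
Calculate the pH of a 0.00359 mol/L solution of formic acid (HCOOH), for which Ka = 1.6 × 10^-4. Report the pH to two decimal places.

HCOOH ⇌ HCOO- + H+
Let x = [H+] at equilibrium. Ka = x²/(0.00359 − x).
The 5% rule fails; solving x² + Ka·x − Ka·C₀ = 0 exactly:
x = (−Ka + √(Ka² + 4·Ka·C₀))/2 = 6.82 × 10^-4 M
pH = −log[H+] = −log(6.82 × 10^-4) = 3.17

pH = 3.17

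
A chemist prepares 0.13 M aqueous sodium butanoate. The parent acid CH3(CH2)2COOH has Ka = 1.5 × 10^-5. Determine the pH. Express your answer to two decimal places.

CH3(CH2)2COO- is the conjugate base of the weak acid CH3(CH2)2COOH.
Kb = Kw/Ka = 1.0×10^-14 / 1.5 × 10^-5 = 6.67 × 10^-10
From the ICE table, Kb = x²/(0.13 − x) = 6.67 × 10^-10.
Neglecting x in the denominator: x = √(6.67 × 10^-10 × 0.13) = 9.31 × 10^-6 M
pOH = −log(9.31 × 10^-6) = 5.03; pH = 14.00 − 5.03 = 8.97

pH = 8.97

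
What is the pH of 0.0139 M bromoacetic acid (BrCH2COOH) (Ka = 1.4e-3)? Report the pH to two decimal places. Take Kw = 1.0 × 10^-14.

pH = 2.42

BrCH2COOH ⇌ BrCH2COO- + H+
From the ICE table, Ka = [H+]²/(0.0139 − [H+]) = 1.4 × 10^-3.
[H+] is not negligible relative to C₀; solve [H+]² + 0.0014·[H+] − 1.95e-05 = 0.
[H+] = [−0.0014 + √(0.0014² + 7.78e-05)]/2 = 3.77 × 10^-3 M
pH = −log[H+] = −log(3.77 × 10^-3) = 2.42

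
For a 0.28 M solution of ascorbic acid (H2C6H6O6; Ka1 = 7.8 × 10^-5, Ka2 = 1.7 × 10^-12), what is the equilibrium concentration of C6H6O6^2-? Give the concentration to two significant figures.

1.7 × 10^-12 M

First ionization gives [H+] ≈ [HC6H6O6-] = 4.67 × 10^-3 M.
Second step: Ka2 = [H+][C6H6O6^2-]/[HC6H6O6-] ≈ [C6H6O6^2-] (since [H+] ≈ [HC6H6O6-]).
So [C6H6O6^2-] ≈ Ka2.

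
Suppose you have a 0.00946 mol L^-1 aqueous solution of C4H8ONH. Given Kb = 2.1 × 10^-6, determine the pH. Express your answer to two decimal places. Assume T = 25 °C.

C4H8ONH + H2O ⇌ C4H8ONH2+ + OH-
Let x = [OH-] at equilibrium. Kb = x²/(0.00946 − x).
Assume x ≪ 0.00946: x ≈ √(2.1 × 10^-6 × 0.00946) = 1.41 × 10^-4 M
Check: 1.5% ionized — well under 5%, approximation valid.
pOH = −log(1.41 × 10^-4) = 3.85; pH = 14.00 − 3.85 = 10.15

pH = 10.15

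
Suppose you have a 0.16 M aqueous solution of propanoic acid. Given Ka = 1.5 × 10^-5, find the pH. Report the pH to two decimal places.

pH = 2.81

CH3CH2COOH ⇌ CH3CH2COO- + H+
Ka = x²/(0.16 − x) = 1.5 × 10^-5
Neglecting x in the denominator: x = √(1.5 × 10^-5 × 0.16) = 1.55 × 10^-3 M
pH = −log(1.55 × 10^-3) = 2.81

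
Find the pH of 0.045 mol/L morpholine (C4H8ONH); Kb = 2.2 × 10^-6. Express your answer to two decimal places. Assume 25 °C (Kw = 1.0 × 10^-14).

pH = 10.50

C4H8ONH + H2O ⇌ C4H8ONH2+ + OH-
Kb = [OH-]²/(0.045 − [OH-]) = 2.2 × 10^-6
Neglecting [OH-] in the denominator: [OH-] = √(2.2 × 10^-6 × 0.045) = 3.15 × 10^-4 M
pOH = 3.50, so pH = 14.00 − pOH = 10.50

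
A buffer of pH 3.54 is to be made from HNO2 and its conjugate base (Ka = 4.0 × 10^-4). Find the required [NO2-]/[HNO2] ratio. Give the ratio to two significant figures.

ratio = 1.4

pKa = -log(4.0 × 10^-4) = 3.398
pH = pKa + log(r) ⇒ log(r) = 3.54 − 3.398 = +0.142
r = [NO2-]/[HNO2] = 10^(+0.142) = 1.39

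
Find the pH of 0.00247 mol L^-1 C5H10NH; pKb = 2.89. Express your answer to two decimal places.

pH = 11.10

C5H10NH + H2O ⇌ C5H10NH2+ + OH-
Kb = 10^(−2.89) = 1.29 × 10^-3
Kb = [OH-]²/(0.00247 − [OH-]) = 1.29 × 10^-3
[OH-] is not negligible relative to C₀; solve [OH-]² + 0.00129·[OH-] − 3.19e-06 = 0.
[OH-] = (−Kb + √(Kb² + 4·Kb·C₀))/2 = 1.25 × 10^-3 M
pOH = −log(1.25 × 10^-3) = 2.90; pH = 14.00 − 2.90 = 11.10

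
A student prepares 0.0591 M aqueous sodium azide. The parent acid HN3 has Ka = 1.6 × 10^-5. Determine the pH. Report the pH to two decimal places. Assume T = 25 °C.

pH = 8.78

N3- is the conjugate base of the weak acid HN3.
Kb = Kw/Ka = 1.0×10^-14 / 1.6 × 10^-5 = 6.25 × 10^-10
Kb = x²/(0.0591 − x) = 6.25 × 10^-10
Assume x ≪ 0.0591: x ≈ √(6.25 × 10^-10 × 0.0591) = 6.08 × 10^-6 M
pOH = −log(6.08 × 10^-6) = 5.22; pH = 14.00 − 5.22 = 8.78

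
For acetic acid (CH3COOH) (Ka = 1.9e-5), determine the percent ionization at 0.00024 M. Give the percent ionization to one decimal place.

24.5%

CH3COOH ⇌ CH3COO- + H+; let x = [H+] at equilibrium.
Solve x² + 1.9e-05x − 4.56e-09 = 0 → x = 5.87 × 10^-5 M
Fraction ionized = 5.87 × 10^-5 / 0.00024 = 0.2446 → 24.5%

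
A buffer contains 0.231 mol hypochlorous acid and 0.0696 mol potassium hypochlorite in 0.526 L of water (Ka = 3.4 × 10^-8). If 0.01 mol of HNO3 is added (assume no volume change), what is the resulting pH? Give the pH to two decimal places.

pH = 6.86

After neutralization: n(HOCl) = 0.241 mol, n(OCl-) = 0.0596 mol.
pKa = −log(3.4 × 10^-8) = 7.469
pH = pKa + log(n_OCl-/n_HOCl) = 7.469 + log(0.0596/0.241) = 7.469 + (-0.607)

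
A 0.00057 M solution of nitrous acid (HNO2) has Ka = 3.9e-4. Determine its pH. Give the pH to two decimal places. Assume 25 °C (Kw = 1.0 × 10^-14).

pH = 3.50

HNO2 ⇌ NO2- + H+
From the ICE table, Ka = [H+]²/(0.00057 − [H+]) = 3.9 × 10^-4.
Here C₀/Ka ≈ 1.46, so the small-[H+] approximation fails. Use the quadratic:
[H+] = [−0.00039 + √(0.00039² + 8.89e-07)]/2 = 3.15 × 10^-4 M
pH = −log[H+] = −log(3.15 × 10^-4) = 3.50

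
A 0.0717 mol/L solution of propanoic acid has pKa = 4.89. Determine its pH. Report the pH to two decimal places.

CH3CH2COOH ⇌ CH3CH2COO- + H+
Ka = 10^(−4.89) = 1.29 × 10^-5
Ka = [H+]²/(0.0717 − [H+]) = 1.29 × 10^-5
Neglecting [H+] in the denominator: [H+] = √(1.29 × 10^-5 × 0.0717) = 9.62 × 10^-4 M
pH = −log[H+] = −log(9.62 × 10^-4) = 3.02

pH = 3.02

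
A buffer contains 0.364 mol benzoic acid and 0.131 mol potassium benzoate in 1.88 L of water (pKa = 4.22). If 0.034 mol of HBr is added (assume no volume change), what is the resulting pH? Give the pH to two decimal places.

pH = 3.61

After neutralization: n(C6H5COOH) = 0.398 mol, n(C6H5COO-) = 0.097 mol.
Henderson–Hasselbalch with mole ratio 0.097/0.398: pH = 4.22 + (-0.613)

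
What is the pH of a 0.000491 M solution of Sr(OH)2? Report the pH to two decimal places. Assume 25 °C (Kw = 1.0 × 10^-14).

pH = 10.99

Sr(OH)2 is a strong base (each formula unit releases 2 OH-); [OH-] = 0.000982 M.
pOH = -log(0.000982) = 3.01
pH = 14.00 - 3.01 = 10.99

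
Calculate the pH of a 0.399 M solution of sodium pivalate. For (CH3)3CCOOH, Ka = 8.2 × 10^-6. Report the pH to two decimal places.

pH = 9.34

(CH3)3CCOO- is the conjugate base of the weak acid (CH3)3CCOOH.
Kb = Kw/Ka = 1.0×10^-14 / 8.2 × 10^-6 = 1.22 × 10^-9
From the ICE table, Kb = [OH-]²/(0.399 − [OH-]) = 1.22 × 10^-9.
Neglecting [OH-] in the denominator: [OH-] = √(1.22 × 10^-9 × 0.399) = 2.21 × 10^-5 M
pOH = −log(2.21 × 10^-5) = 4.66; pH = 14.00 − 4.66 = 9.34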